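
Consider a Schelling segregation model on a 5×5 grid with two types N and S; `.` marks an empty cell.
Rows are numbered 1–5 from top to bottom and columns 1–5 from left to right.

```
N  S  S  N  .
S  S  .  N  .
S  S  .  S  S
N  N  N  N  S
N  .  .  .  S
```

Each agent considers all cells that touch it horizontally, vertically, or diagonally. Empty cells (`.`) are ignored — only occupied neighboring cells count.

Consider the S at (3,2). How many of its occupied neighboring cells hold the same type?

Occupied neighbors of (3,2): (2,1)=S, (2,2)=S, (3,1)=S, (4,1)=N, (4,2)=N, (4,3)=N.
Same type (S): 3 of 6.

3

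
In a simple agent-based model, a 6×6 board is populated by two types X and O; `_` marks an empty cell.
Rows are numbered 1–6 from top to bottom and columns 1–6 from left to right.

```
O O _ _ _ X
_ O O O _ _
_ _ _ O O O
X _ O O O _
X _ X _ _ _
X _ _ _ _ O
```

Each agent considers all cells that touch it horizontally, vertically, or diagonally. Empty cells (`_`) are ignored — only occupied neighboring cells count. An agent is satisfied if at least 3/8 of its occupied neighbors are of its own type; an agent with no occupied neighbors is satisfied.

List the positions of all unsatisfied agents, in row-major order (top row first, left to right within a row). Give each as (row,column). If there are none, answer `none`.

Row 1: (1,1)O 2/2 satisfied · (1,2)O 3/3 satisfied · (1,6)X 0/0 satisfied
Row 2: (2,2)O 3/3 satisfied · (2,3)O 4/4 satisfied · (2,4)O 3/3 satisfied
Row 3: (3,4)O 6/6 satisfied · (3,5)O 5/5 satisfied · (3,6)O 2/2 satisfied
Row 4: (4,1)X 1/1 satisfied · (4,3)O 2/3 satisfied · (4,4)O 4/5 satisfied · (4,5)O 4/4 satisfied
Row 5: (5,1)X 2/2 satisfied · (5,3)X 0/2 not
Row 6: (6,1)X 1/1 satisfied · (6,6)O 0/0 satisfied

(5,3)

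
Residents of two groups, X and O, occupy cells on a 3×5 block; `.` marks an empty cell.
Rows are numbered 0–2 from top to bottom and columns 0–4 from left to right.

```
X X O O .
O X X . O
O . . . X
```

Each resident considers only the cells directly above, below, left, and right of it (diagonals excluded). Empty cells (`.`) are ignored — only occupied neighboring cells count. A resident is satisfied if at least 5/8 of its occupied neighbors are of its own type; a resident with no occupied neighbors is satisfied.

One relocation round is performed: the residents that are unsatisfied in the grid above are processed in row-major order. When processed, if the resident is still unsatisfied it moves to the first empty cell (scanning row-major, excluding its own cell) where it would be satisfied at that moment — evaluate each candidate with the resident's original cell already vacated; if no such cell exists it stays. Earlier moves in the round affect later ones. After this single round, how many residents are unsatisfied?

Initially unsatisfied (in order): (0,0), (0,2), (1,0), (1,2), (1,4), (2,4).
  (0,0) → (2,2).
  (0,2) → (0,4).
  (1,0) → (1,3).
  (1,2): now satisfied by earlier moves; stays.
  (1,4): now satisfied by earlier moves; stays.
  (2,4) → (0,0).
Resulting grid:
X X . O O
. X X O O
O . X . .
All satisfied now.

0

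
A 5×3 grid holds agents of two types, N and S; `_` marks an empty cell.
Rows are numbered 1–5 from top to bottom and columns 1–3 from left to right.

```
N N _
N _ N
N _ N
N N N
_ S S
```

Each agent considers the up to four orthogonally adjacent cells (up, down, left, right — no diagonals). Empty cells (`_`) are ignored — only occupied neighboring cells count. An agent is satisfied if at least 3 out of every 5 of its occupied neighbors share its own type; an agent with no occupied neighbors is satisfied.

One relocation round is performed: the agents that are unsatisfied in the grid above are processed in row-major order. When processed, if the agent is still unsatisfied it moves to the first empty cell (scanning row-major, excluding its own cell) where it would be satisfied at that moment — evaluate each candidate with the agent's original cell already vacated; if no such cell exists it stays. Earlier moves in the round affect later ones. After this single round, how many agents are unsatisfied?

2

Initially unsatisfied (in order): (5,2), (5,3).
  (5,2): no empty cell satisfies it; stays.
  (5,3): no empty cell satisfies it; stays.
Resulting grid:
N N _
N _ N
N _ N
N N N
_ S S
Unsatisfied now: (5,2), (5,3).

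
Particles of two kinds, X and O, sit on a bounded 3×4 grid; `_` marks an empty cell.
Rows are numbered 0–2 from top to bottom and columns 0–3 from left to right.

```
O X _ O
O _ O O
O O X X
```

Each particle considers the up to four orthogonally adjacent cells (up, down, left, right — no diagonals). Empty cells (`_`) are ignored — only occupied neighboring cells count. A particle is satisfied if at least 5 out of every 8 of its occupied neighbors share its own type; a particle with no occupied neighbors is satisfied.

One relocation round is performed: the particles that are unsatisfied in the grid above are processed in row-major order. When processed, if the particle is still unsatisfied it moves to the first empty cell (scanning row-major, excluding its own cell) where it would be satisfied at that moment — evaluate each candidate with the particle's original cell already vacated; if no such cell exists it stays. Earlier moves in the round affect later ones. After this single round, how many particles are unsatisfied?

3

Initially unsatisfied (in order): (0,0), (0,1), (1,2), (2,1), (2,2), (2,3).
  (0,0) → (0,2).
  (0,1): no empty cell satisfies it; stays.
  (1,2): now satisfied by earlier moves; stays.
  (2,1) → (1,1).
  (2,2): no empty cell satisfies it; stays.
  (2,3): no empty cell satisfies it; stays.
Resulting grid:
_ X O O
O O O O
O _ X X
Unsatisfied now: (0,1), (2,2), (2,3).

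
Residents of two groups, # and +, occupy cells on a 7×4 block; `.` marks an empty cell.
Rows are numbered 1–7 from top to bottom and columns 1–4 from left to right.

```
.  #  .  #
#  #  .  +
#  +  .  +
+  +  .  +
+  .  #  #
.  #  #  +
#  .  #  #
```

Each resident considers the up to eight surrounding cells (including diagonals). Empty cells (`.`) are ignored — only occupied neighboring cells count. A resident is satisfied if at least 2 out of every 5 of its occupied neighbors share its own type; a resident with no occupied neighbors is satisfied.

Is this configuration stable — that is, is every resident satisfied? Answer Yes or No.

Row 1: (1,2)# 2/2 satisfied · (1,4)# 0/1 not
Row 2: (2,1)# 3/4 satisfied · (2,2)# 3/4 satisfied · (2,4)+ 1/2 satisfied
Row 3: (3,1)# 2/5 satisfied · (3,2)+ 2/5 satisfied · (3,4)+ 2/2 satisfied
Row 4: (4,1)+ 3/4 satisfied · (4,2)+ 3/5 satisfied · (4,4)+ 1/3 not
Row 5: (5,1)+ 2/3 satisfied · (5,3)# 3/6 satisfied · (5,4)# 2/4 satisfied
Row 6: (6,2)# 4/5 satisfied · (6,3)# 5/6 satisfied · (6,4)+ 0/5 not
Row 7: (7,1)# 1/1 satisfied · (7,3)# 3/4 satisfied · (7,4)# 2/3 satisfied
For instance (1,4) has only 0/1 same-type neighbors, below 2/5.

No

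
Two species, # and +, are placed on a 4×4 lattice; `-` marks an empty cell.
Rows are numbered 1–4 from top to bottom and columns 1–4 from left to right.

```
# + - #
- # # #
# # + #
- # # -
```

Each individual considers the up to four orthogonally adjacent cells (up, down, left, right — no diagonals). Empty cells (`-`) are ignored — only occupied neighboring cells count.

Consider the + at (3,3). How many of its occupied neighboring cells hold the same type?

0

Occupied neighbors of (3,3): (2,3)=#, (4,3)=#, (3,2)=#, (3,4)=#.
Same type (+): 0 of 4.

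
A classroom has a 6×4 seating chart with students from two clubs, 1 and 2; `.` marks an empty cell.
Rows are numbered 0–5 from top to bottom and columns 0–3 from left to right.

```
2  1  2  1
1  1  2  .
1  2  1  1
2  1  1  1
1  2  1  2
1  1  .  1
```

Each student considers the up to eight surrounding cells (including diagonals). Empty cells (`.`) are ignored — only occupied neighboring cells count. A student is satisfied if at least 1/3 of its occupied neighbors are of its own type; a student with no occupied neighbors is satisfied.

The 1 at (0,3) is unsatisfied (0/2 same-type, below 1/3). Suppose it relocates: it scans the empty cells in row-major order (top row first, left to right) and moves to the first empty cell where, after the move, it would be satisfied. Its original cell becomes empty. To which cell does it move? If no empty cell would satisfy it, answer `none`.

(1,3)

Vacating (0,3). Empty cells in order:
  (1,3): 2/4 same-type → satisfied — stop here.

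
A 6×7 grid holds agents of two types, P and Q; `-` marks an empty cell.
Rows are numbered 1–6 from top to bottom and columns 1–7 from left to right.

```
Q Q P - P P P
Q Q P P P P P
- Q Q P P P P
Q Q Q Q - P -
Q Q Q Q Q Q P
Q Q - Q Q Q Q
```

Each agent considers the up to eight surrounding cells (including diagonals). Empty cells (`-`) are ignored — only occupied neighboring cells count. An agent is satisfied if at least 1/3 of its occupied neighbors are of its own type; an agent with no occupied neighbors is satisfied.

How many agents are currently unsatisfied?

1

(1,1)Q 3/3 ok
(1,2)Q 3/5 ok
(1,3)P 2/4 ok
(1,5)P 4/4 ok
(1,6)P 5/5 ok
(1,7)P 3/3 ok
(2,1)Q 4/4 ok
(2,2)Q 5/7 ok
(2,3)P 3/7 ok
(2,4)P 6/7 ok
(2,5)P 7/7 ok
(2,6)P 8/8 ok
(2,7)P 5/5 ok
(3,2)Q 6/7 ok
(3,3)Q 5/8 ok
(3,4)P 4/7 ok
(3,5)P 6/7 ok
(3,6)P 6/6 ok
(3,7)P 4/4 ok
(4,1)Q 4/4 ok
(4,2)Q 7/7 ok
(4,3)Q 7/8 ok
(4,4)Q 5/7 ok
(4,6)P 4/6 ok
(5,1)Q 5/5 ok
(5,2)Q 7/7 ok
(5,3)Q 7/7 ok
(5,4)Q 6/6 ok
(5,5)Q 6/7 ok
(5,6)Q 4/6 ok
(5,7)P 1/4 unhappy
(6,1)Q 3/3 ok
(6,2)Q 4/4 ok
(6,4)Q 4/4 ok
(6,5)Q 5/5 ok
(6,6)Q 4/5 ok
(6,7)Q 2/3 ok
Unsatisfied: (5,7) — 1 in total.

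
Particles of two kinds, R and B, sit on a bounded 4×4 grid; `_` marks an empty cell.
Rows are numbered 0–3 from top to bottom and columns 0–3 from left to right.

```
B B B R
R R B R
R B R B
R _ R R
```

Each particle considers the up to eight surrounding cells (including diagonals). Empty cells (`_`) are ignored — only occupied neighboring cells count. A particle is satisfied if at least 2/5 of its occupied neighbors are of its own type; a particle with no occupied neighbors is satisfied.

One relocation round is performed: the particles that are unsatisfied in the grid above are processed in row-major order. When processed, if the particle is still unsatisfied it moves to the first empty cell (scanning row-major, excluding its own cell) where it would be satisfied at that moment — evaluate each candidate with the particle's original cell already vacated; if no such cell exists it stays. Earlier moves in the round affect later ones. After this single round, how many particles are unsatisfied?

3

Initially unsatisfied (in order): (0,0), (0,3), (1,1), (2,1), (2,3).
  (0,0): no empty cell satisfies it; stays.
  (0,3) → (3,1).
  (1,1): no empty cell satisfies it; stays.
  (2,1) → (0,3).
  (2,3): no empty cell satisfies it; stays.
Resulting grid:
B B B B
R R B R
R _ R B
R R R R
Unsatisfied now: (0,0), (1,3), (2,3).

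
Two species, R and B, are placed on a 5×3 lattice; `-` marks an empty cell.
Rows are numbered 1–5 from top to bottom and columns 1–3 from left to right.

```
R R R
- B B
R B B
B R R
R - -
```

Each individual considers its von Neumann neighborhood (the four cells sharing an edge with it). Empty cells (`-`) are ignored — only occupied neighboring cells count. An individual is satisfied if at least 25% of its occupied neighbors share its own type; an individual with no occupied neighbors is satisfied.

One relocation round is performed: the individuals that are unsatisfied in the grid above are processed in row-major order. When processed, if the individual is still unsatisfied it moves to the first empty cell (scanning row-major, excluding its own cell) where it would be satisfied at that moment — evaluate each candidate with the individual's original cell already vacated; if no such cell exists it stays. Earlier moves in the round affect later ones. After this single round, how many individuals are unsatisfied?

Initially unsatisfied (in order): (3,1), (4,1), (5,1).
  (3,1) → (2,1).
  (4,1) → (3,1).
  (5,1): now satisfied by earlier moves; stays.
Resulting grid:
R R R
R B B
B B B
- R R
R - -
All satisfied now.

0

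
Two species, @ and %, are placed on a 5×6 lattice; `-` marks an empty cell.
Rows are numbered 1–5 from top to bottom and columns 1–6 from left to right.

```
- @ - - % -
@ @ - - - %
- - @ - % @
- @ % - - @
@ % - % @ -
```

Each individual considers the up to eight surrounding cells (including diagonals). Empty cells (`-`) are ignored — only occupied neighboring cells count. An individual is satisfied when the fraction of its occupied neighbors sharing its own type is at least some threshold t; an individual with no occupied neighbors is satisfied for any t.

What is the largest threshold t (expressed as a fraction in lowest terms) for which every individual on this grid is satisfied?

1/3

Row 1: (1,2)@ 2/2 · (1,5)% 1/1
Row 2: (2,1)@ 2/2 · (2,2)@ 3/3 · (2,6)% 2/3
Row 3: (3,3)@ 2/3 · (3,5)% 1/3 · (3,6)@ 1/3
Row 4: (4,2)@ 2/4 · (4,3)% 2/4 · (4,6)@ 2/3
Row 5: (5,1)@ 1/2 · (5,2)% 1/3 · (5,4)% 1/2 · (5,5)@ 1/2
The smallest same-type fraction is 1/3 at (3,5), which reduces to 1/3. Any threshold above that leaves this individual unsatisfied.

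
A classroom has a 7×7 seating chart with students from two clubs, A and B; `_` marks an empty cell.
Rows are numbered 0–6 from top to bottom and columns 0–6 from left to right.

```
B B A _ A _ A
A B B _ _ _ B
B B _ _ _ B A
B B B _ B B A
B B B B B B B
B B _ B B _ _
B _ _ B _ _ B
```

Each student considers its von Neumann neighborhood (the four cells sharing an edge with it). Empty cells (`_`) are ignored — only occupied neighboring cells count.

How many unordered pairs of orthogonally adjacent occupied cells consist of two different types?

Scan each occupied cell's neighbors to the right and below so each pair is counted once.
Row 0: B(0,0)–B(0,1)= B(0,0)–A(1,0)≠ B(0,1)–A(0,2)≠ B(0,1)–B(1,1)= A(0,2)–B(1,2)≠ A(0,6)–B(1,6)≠  → 4/6 unlike.
Row 1: A(1,0)–B(1,1)≠ A(1,0)–B(2,0)≠ B(1,1)–B(1,2)= B(1,1)–B(2,1)= B(1,6)–A(2,6)≠  → 3/5 unlike.
Row 2: B(2,0)–B(2,1)= B(2,0)–B(3,0)= B(2,1)–B(3,1)= B(2,5)–A(2,6)≠ B(2,5)–B(3,5)= A(2,6)–A(3,6)=  → 1/6 unlike.
Row 3: B(3,0)–B(3,1)= B(3,0)–B(4,0)= B(3,1)–B(3,2)= B(3,1)–B(4,1)= B(3,2)–B(4,2)= B(3,4)–B(3,5)= B(3,4)–B(4,4)= B(3,5)–A(3,6)≠ B(3,5)–B(4,5)= A(3,6)–B(4,6)≠  → 2/10 unlike.
Row 4: B(4,0)–B(4,1)= B(4,0)–B(5,0)= B(4,1)–B(4,2)= B(4,1)–B(5,1)= B(4,2)–B(4,3)= B(4,3)–B(4,4)= B(4,3)–B(5,3)= B(4,4)–B(4,5)= B(4,4)–B(5,4)= B(4,5)–B(4,6)=  → 0/10 unlike.
Row 5: B(5,0)–B(5,1)= B(5,0)–B(6,0)= B(5,3)–B(5,4)= B(5,3)–B(6,3)=  → 0/4 unlike.
Total adjacent occupied pairs: 41; unlike-type pairs: 10.

10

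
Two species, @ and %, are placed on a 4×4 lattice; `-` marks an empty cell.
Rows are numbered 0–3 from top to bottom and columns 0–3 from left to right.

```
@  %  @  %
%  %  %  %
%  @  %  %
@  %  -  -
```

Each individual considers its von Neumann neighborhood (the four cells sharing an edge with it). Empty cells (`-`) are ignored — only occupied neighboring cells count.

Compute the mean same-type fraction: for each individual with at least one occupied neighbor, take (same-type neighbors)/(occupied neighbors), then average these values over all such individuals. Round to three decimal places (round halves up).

Row 0: (0,0)@ 0/2 · (0,1)% 1/3 · (0,2)@ 0/3 · (0,3)% 1/2
Row 1: (1,0)% 2/3 · (1,1)% 3/4 · (1,2)% 3/4 · (1,3)% 3/3
Row 2: (2,0)% 1/3 · (2,1)@ 0/4 · (2,2)% 2/3 · (2,3)% 2/2
Row 3: (3,0)@ 0/2 · (3,1)% 0/2
Sum over 14 individuals: 0/2 + 1/3 + 0/3 + 1/2 + 2/3 + 3/4 + 3/4 + 3/3 + 1/3 + 0/4 + 2/3 + 2/2 + 0/2 + 0/2 = 6; mean = 6 ÷ 14 = 3/7 = 0.428571… → 0.429.

0.429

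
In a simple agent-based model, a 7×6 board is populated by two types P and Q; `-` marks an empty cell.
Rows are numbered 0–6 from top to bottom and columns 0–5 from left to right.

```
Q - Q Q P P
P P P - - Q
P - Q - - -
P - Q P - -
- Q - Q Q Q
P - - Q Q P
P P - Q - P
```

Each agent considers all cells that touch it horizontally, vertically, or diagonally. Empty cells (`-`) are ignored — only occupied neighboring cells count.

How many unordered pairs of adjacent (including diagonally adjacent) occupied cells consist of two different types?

20

Scan each occupied cell's neighbors to the right and below (and the two forward diagonals) so each pair is counted once.
Row 0: Q(0,0)–P(1,0)≠ Q(0,0)–P(1,1)≠ Q(0,2)–Q(0,3)= Q(0,2)–P(1,2)≠ Q(0,2)–P(1,1)≠ Q(0,3)–P(0,4)≠ Q(0,3)–P(1,2)≠ P(0,4)–P(0,5)= P(0,4)–Q(1,5)≠ P(0,5)–Q(1,5)≠  → 8/10 unlike.
Row 1: P(1,0)–P(1,1)= P(1,0)–P(2,0)= P(1,1)–P(1,2)= P(1,1)–Q(2,2)≠ P(1,1)–P(2,0)= P(1,2)–Q(2,2)≠  → 2/6 unlike.
Row 2: P(2,0)–P(3,0)= Q(2,2)–Q(3,2)= Q(2,2)–P(3,3)≠  → 1/3 unlike.
Row 3: P(3,0)–Q(4,1)≠ Q(3,2)–P(3,3)≠ Q(3,2)–Q(4,3)= Q(3,2)–Q(4,1)= P(3,3)–Q(4,3)≠ P(3,3)–Q(4,4)≠  → 4/6 unlike.
Row 4: Q(4,1)–P(5,0)≠ Q(4,3)–Q(4,4)= Q(4,3)–Q(5,3)= Q(4,3)–Q(5,4)= Q(4,4)–Q(4,5)= Q(4,4)–Q(5,4)= Q(4,4)–P(5,5)≠ Q(4,4)–Q(5,3)= Q(4,5)–P(5,5)≠ Q(4,5)–Q(5,4)=  → 3/10 unlike.
Row 5: P(5,0)–P(6,0)= P(5,0)–P(6,1)= Q(5,3)–Q(5,4)= Q(5,3)–Q(6,3)= Q(5,4)–P(5,5)≠ Q(5,4)–P(6,5)≠ Q(5,4)–Q(6,3)= P(5,5)–P(6,5)=  → 2/8 unlike.
Row 6: P(6,0)–P(6,1)=  → 0/1 unlike.
Total adjacent occupied pairs: 44; unlike-type pairs: 20.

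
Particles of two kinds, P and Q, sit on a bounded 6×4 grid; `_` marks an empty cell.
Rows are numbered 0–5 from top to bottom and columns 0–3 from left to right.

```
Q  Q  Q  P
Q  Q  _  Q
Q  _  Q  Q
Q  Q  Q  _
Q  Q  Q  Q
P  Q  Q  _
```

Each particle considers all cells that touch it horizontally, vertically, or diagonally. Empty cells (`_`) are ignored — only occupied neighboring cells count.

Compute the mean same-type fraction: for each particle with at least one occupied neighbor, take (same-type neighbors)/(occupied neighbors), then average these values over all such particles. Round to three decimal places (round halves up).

(0,0)Q 3/3
(0,1)Q 4/4
(0,2)Q 3/4
(0,3)P 0/2
(1,0)Q 4/4
(1,1)Q 6/6
(1,3)Q 3/4
(2,0)Q 4/4
(2,2)Q 5/5
(2,3)Q 3/3
(3,0)Q 4/4
(3,1)Q 7/7
(3,2)Q 6/6
(4,0)Q 4/5
(4,1)Q 7/8
(4,2)Q 6/6
(4,3)Q 3/3
(5,0)P 0/3
(5,1)Q 4/5
(5,2)Q 4/4
Sum over 20 particles: 3/3 + 4/4 + 3/4 + 0/2 + 4/4 + 6/6 + 3/4 + 4/4 + 5/5 + 3/3 + 4/4 + 7/7 + 6/6 + 4/5 + 7/8 + 6/6 + 3/3 + 0/3 + 4/5 + 4/4 = 679/40; mean = 679/40 ÷ 20 = 679/800 = 0.84875 → 0.849.

0.849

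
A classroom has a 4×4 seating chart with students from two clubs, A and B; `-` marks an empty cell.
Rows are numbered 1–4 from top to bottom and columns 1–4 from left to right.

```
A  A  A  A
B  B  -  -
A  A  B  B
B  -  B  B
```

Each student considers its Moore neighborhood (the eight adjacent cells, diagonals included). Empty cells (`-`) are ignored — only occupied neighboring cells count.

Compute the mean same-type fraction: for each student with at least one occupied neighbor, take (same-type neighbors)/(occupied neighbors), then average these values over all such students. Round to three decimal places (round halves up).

(1,1)A 1/3
(1,2)A 2/4
(1,3)A 2/3
(1,4)A 1/1
(2,1)B 1/5
(2,2)B 2/7
(3,1)A 1/4
(3,2)A 1/6
(3,3)B 4/5
(3,4)B 3/3
(4,1)B 0/2
(4,3)B 3/4
(4,4)B 3/3
Sum over 13 students: 1/3 + 2/4 + 2/3 + 1/1 + 1/5 + 2/7 + 1/4 + 1/6 + 4/5 + 3/3 + 0/2 + 3/4 + 3/3 = 146/21; mean = 146/21 ÷ 13 = 146/273 = 0.534798… → 0.535.

0.535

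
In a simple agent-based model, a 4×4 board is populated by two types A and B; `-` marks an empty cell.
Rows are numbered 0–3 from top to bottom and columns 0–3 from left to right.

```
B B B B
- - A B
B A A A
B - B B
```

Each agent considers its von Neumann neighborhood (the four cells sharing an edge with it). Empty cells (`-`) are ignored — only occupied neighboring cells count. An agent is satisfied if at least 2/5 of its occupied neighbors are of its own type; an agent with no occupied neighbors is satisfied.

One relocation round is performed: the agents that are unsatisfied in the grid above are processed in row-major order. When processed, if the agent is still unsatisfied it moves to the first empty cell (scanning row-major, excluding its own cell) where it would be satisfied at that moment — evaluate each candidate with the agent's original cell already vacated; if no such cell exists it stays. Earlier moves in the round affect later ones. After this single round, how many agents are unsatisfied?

Initially unsatisfied (in order): (1,2), (1,3), (2,3).
  (1,2) → (1,1).
  (1,3): now satisfied by earlier moves; stays.
  (2,3) → (1,2).
Resulting grid:
B B B B
- A A B
B A A -
B - B B
All satisfied now.

0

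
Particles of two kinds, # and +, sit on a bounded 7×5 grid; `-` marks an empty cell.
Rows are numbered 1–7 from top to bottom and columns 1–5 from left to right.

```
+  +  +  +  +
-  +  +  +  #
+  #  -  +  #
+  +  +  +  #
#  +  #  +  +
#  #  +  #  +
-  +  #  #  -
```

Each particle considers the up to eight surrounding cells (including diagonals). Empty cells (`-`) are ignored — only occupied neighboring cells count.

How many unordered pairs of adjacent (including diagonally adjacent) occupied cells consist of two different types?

39

Scan each occupied cell's neighbors to the right and below (and the two forward diagonals) so each pair is counted once.
From row 1: 2 unlike of 15 pairs (running 2/15).
From row 2: 5 unlike of 11 pairs (running 7/26).
From row 3: 7 unlike of 12 pairs (running 14/38).
From row 4: 8 unlike of 17 pairs (running 22/55).
From row 5: 8 unlike of 17 pairs (running 30/72).
From row 6: 8 unlike of 13 pairs (running 38/85).
From row 7: 1 unlike of 2 pairs (running 39/87).
Total adjacent occupied pairs: 87; unlike-type pairs: 39.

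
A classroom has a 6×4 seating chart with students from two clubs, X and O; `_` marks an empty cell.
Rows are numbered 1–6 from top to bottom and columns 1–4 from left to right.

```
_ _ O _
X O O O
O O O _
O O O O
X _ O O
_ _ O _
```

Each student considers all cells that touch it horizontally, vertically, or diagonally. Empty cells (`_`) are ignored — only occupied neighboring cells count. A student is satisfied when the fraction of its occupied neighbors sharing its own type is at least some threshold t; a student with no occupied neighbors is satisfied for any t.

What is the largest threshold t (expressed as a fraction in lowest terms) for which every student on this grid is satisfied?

Row 1: (1,3)O 3/3
Row 2: (2,1)X 0/3 · (2,2)O 5/6 · (2,3)O 5/5 · (2,4)O 3/3
Row 3: (3,1)O 4/5 · (3,2)O 7/8 · (3,3)O 7/7
Row 4: (4,1)O 3/4 · (4,2)O 6/7 · (4,3)O 6/6 · (4,4)O 4/4
Row 5: (5,1)X 0/2 · (5,3)O 5/5 · (5,4)O 4/4
Row 6: (6,3)O 2/2
The smallest same-type fraction is 0/3 at (2,1), which reduces to 0/1. Any threshold above that leaves this student unsatisfied.

0/1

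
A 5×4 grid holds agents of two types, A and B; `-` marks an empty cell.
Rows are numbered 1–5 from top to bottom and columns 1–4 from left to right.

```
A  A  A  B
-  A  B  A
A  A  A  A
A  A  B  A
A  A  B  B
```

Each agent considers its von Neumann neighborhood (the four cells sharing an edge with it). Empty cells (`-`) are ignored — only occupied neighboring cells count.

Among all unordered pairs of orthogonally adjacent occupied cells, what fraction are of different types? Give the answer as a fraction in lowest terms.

Scan each occupied cell's neighbors to the right and below so each pair is counted once.
Row 1: A(1,1)–A(1,2)= A(1,2)–A(1,3)= A(1,2)–A(2,2)= A(1,3)–B(1,4)≠ A(1,3)–B(2,3)≠ B(1,4)–A(2,4)≠  → 3/6 unlike.
Row 2: A(2,2)–B(2,3)≠ A(2,2)–A(3,2)= B(2,3)–A(2,4)≠ B(2,3)–A(3,3)≠ A(2,4)–A(3,4)=  → 3/5 unlike.
Row 3: A(3,1)–A(3,2)= A(3,1)–A(4,1)= A(3,2)–A(3,3)= A(3,2)–A(4,2)= A(3,3)–A(3,4)= A(3,3)–B(4,3)≠ A(3,4)–A(4,4)=  → 1/7 unlike.
Row 4: A(4,1)–A(4,2)= A(4,1)–A(5,1)= A(4,2)–B(4,3)≠ A(4,2)–A(5,2)= B(4,3)–A(4,4)≠ B(4,3)–B(5,3)= A(4,4)–B(5,4)≠  → 3/7 unlike.
Row 5: A(5,1)–A(5,2)= A(5,2)–B(5,3)≠ B(5,3)–B(5,4)=  → 1/3 unlike.
Total adjacent occupied pairs: 28; unlike-type pairs: 11.
11/28 is already in lowest terms.

11/28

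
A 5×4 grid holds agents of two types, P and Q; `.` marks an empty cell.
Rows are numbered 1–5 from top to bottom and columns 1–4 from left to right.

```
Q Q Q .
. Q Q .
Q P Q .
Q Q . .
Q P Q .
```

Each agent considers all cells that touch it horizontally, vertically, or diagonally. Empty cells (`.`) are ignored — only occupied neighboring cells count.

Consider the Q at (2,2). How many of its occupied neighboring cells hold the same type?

6

Occupied neighbors of (2,2): (1,1)=Q, (1,2)=Q, (1,3)=Q, (2,3)=Q, (3,1)=Q, (3,2)=P, (3,3)=Q.
Same type (Q): 6 of 7.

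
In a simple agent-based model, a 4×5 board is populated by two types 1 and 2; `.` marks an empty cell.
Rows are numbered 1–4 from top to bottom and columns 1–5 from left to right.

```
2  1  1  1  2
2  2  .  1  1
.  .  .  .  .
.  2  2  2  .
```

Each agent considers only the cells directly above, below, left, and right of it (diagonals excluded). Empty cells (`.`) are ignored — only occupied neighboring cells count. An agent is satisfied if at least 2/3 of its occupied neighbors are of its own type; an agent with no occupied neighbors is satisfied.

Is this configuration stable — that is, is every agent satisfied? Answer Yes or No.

No

(1,1)2 1/2 not
(1,2)1 1/3 not
(1,3)1 2/2 satisfied
(1,4)1 2/3 satisfied
(1,5)2 0/2 not
(2,1)2 2/2 satisfied
(2,2)2 1/2 not
(2,4)1 2/2 satisfied
(2,5)1 1/2 not
(4,2)2 1/1 satisfied
(4,3)2 2/2 satisfied
(4,4)2 1/1 satisfied
For instance (1,1) has only 1/2 same-type neighbors, below 2/3.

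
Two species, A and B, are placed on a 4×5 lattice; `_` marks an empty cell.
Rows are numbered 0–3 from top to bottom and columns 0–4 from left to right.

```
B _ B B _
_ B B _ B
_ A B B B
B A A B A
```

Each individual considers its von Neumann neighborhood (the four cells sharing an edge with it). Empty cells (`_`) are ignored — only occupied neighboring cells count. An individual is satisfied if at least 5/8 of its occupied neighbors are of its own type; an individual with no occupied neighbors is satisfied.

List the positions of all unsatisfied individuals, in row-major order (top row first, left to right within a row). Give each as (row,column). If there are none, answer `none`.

(0,0)B 0/0 ✓
(0,2)B 2/2 ✓
(0,3)B 1/1 ✓
(1,1)B 1/2 ✗
(1,2)B 3/3 ✓
(1,4)B 1/1 ✓
(2,1)A 1/3 ✗
(2,2)B 2/4 ✗
(2,3)B 3/3 ✓
(2,4)B 2/3 ✓
(3,0)B 0/1 ✗
(3,1)A 2/3 ✓
(3,2)A 1/3 ✗
(3,3)B 1/3 ✗
(3,4)A 0/2 ✗

(1,1), (2,1), (2,2), (3,0), (3,2), (3,3), (3,4)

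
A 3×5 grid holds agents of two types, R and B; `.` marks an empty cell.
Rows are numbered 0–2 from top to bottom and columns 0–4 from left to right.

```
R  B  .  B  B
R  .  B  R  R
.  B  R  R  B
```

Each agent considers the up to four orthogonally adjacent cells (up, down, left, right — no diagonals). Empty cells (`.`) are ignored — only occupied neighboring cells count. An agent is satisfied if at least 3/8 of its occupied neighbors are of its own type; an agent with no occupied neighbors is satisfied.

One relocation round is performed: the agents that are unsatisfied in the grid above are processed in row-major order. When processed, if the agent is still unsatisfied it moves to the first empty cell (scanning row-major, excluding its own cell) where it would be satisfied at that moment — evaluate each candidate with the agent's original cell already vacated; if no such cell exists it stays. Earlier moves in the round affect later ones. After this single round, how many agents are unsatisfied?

Initially unsatisfied (in order): (0,1), (1,2), (1,4), (2,1), (2,2), (2,4).
  (0,1) → (0,2).
  (1,2) → (0,1).
  (1,4) → (1,2).
  (2,1) → (1,4).
  (2,2): now satisfied by earlier moves; stays.
  (2,4): now satisfied by earlier moves; stays.
Resulting grid:
R B B B B
R . R R B
. . R R B
All satisfied now.

0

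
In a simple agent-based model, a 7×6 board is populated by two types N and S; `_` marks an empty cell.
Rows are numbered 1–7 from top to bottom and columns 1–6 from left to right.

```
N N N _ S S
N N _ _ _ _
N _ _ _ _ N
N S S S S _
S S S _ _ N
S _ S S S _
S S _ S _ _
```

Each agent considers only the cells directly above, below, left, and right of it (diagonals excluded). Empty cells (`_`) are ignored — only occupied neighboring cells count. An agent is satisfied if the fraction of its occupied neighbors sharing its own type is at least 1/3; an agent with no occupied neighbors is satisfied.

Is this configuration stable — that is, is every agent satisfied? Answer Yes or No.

(1,1)N 2/2 ok
(1,2)N 3/3 ok
(1,3)N 1/1 ok
(1,5)S 1/1 ok
(1,6)S 1/1 ok
(2,1)N 3/3 ok
(2,2)N 2/2 ok
(3,1)N 2/2 ok
(3,6)N 0/0 ok
(4,1)N 1/3 ok
(4,2)S 2/3 ok
(4,3)S 3/3 ok
(4,4)S 2/2 ok
(4,5)S 1/1 ok
(5,1)S 2/3 ok
(5,2)S 3/3 ok
(5,3)S 3/3 ok
(5,6)N 0/0 ok
(6,1)S 2/2 ok
(6,3)S 2/2 ok
(6,4)S 3/3 ok
(6,5)S 1/1 ok
(7,1)S 2/2 ok
(7,2)S 1/1 ok
(7,4)S 1/1 ok
All meet the threshold, so the configuration is stable.

Yes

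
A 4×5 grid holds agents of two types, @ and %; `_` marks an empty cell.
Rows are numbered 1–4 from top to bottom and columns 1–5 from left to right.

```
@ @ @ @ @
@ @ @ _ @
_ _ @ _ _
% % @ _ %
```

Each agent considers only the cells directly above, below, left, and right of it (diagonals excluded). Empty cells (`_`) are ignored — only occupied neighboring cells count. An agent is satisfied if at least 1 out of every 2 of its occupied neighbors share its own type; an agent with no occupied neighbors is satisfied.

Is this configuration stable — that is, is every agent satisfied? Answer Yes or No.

Row 1: (1,1)@ 2/2 satisfied · (1,2)@ 3/3 satisfied · (1,3)@ 3/3 satisfied · (1,4)@ 2/2 satisfied · (1,5)@ 2/2 satisfied
Row 2: (2,1)@ 2/2 satisfied · (2,2)@ 3/3 satisfied · (2,3)@ 3/3 satisfied · (2,5)@ 1/1 satisfied
Row 3: (3,3)@ 2/2 satisfied
Row 4: (4,1)% 1/1 satisfied · (4,2)% 1/2 satisfied · (4,3)@ 1/2 satisfied · (4,5)% 0/0 satisfied
All meet the threshold, so the configuration is stable.

Yes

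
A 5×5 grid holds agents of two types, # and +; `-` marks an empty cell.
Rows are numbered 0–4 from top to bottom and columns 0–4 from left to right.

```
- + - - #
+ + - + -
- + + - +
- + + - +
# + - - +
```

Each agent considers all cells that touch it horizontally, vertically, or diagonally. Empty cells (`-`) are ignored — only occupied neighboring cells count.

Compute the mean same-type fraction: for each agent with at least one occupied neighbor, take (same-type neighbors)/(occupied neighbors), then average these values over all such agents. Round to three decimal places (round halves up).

0.795

Row 0: (0,1)+ 2/2 · (0,4)# 0/1
Row 1: (1,0)+ 3/3 · (1,1)+ 4/4 · (1,3)+ 2/3
Row 2: (2,1)+ 5/5 · (2,2)+ 5/5 · (2,4)+ 2/2
Row 3: (3,1)+ 4/5 · (3,2)+ 4/4 · (3,4)+ 2/2
Row 4: (4,0)# 0/2 · (4,1)+ 2/3 · (4,4)+ 1/1
Sum over 14 agents: 2/2 + 0/1 + 3/3 + 4/4 + 2/3 + 5/5 + 5/5 + 2/2 + 4/5 + 4/4 + 2/2 + 0/2 + 2/3 + 1/1 = 167/15; mean = 167/15 ÷ 14 = 167/210 = 0.795238… → 0.795.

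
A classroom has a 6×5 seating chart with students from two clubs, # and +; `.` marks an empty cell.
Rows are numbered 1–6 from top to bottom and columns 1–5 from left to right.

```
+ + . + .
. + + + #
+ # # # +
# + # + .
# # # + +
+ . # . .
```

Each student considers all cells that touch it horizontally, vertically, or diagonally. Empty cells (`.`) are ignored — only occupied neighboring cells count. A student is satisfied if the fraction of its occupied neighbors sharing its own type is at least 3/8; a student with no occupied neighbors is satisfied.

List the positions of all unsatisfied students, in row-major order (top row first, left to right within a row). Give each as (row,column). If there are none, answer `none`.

(1,1)+ 2/2 satisfied
(1,2)+ 3/3 satisfied
(1,4)+ 2/3 satisfied
(2,2)+ 4/6 satisfied
(2,3)+ 4/7 satisfied
(2,4)+ 3/6 satisfied
(2,5)# 1/4 not
(3,1)+ 2/4 satisfied
(3,2)# 3/7 satisfied
(3,3)# 3/8 satisfied
(3,4)# 3/7 satisfied
(3,5)+ 2/4 satisfied
(4,1)# 3/5 satisfied
(4,2)+ 1/8 not
(4,3)# 5/8 satisfied
(4,4)+ 3/7 satisfied
(5,1)# 2/4 satisfied
(5,2)# 5/7 satisfied
(5,3)# 3/6 satisfied
(5,4)+ 2/5 satisfied
(5,5)+ 2/2 satisfied
(6,1)+ 0/2 not
(6,3)# 2/3 satisfied

(2,5), (4,2), (6,1)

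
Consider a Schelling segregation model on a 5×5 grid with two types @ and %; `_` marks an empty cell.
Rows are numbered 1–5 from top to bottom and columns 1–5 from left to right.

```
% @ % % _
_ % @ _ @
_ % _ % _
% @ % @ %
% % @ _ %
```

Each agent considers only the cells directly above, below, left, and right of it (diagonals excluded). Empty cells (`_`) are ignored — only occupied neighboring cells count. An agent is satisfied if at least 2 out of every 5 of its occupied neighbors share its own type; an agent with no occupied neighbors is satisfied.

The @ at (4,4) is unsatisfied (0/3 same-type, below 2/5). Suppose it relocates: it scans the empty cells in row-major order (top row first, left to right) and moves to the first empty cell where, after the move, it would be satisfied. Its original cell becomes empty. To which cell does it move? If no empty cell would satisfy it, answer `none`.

Vacating (4,4). Empty cells in order:
  (1,5): 1/2 same-type → satisfied — stop here.

(1,5)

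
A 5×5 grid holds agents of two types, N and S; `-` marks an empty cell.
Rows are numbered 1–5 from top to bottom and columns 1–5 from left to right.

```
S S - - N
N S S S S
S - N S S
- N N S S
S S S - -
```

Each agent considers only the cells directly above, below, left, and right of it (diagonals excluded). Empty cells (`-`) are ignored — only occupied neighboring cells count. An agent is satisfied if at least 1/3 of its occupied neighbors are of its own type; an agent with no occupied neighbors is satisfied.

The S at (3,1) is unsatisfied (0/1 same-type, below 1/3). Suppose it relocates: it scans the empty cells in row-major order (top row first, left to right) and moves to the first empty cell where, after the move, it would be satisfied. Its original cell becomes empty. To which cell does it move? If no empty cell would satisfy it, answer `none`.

Vacating (3,1). Empty cells in order:
  (1,3): 2/2 same-type → satisfied — stop here.

(1,3)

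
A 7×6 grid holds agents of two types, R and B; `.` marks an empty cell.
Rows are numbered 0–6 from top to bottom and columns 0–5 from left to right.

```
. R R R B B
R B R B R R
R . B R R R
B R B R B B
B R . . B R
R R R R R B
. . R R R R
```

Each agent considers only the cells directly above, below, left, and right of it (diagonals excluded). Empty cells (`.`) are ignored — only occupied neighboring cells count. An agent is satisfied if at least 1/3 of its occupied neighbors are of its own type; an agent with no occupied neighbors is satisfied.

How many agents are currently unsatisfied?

5

Row 0: (0,1)R 1/2 ok · (0,2)R 3/3 ok · (0,3)R 1/3 ok · (0,4)B 1/3 ok · (0,5)B 1/2 ok
Row 1: (1,0)R 1/2 ok · (1,1)B 0/3 unhappy · (1,2)R 1/4 unhappy · (1,3)B 0/4 unhappy · (1,4)R 2/4 ok · (1,5)R 2/3 ok
Row 2: (2,0)R 1/2 ok · (2,2)B 1/3 ok · (2,3)R 2/4 ok · (2,4)R 3/4 ok · (2,5)R 2/3 ok
Row 3: (3,0)B 1/3 ok · (3,1)R 1/3 ok · (3,2)B 1/3 ok · (3,3)R 1/3 ok · (3,4)B 2/4 ok · (3,5)B 1/3 ok
Row 4: (4,0)B 1/3 ok · (4,1)R 2/3 ok · (4,4)B 1/3 ok · (4,5)R 0/3 unhappy
Row 5: (5,0)R 1/2 ok · (5,1)R 3/3 ok · (5,2)R 3/3 ok · (5,3)R 3/3 ok · (5,4)R 2/4 ok · (5,5)B 0/3 unhappy
Row 6: (6,2)R 2/2 ok · (6,3)R 3/3 ok · (6,4)R 3/3 ok · (6,5)R 1/2 ok
Unsatisfied: (1,1), (1,2), (1,3), (4,5), (5,5) — 5 in total.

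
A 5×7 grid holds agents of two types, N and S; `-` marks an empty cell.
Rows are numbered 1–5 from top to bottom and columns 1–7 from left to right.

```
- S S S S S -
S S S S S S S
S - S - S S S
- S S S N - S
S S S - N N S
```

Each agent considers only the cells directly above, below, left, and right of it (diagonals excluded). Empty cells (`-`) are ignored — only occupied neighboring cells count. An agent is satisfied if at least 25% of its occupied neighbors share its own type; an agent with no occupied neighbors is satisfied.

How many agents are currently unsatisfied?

0

(1,2)S 2/2 satisfied
(1,3)S 3/3 satisfied
(1,4)S 3/3 satisfied
(1,5)S 3/3 satisfied
(1,6)S 2/2 satisfied
(2,1)S 2/2 satisfied
(2,2)S 3/3 satisfied
(2,3)S 4/4 satisfied
(2,4)S 3/3 satisfied
(2,5)S 4/4 satisfied
(2,6)S 4/4 satisfied
(2,7)S 2/2 satisfied
(3,1)S 1/1 satisfied
(3,3)S 2/2 satisfied
(3,5)S 2/3 satisfied
(3,6)S 3/3 satisfied
(3,7)S 3/3 satisfied
(4,2)S 2/2 satisfied
(4,3)S 4/4 satisfied
(4,4)S 1/2 satisfied
(4,5)N 1/3 satisfied
(4,7)S 2/2 satisfied
(5,1)S 1/1 satisfied
(5,2)S 3/3 satisfied
(5,3)S 2/2 satisfied
(5,5)N 2/2 satisfied
(5,6)N 1/2 satisfied
(5,7)S 1/2 satisfied
Every one meets the threshold.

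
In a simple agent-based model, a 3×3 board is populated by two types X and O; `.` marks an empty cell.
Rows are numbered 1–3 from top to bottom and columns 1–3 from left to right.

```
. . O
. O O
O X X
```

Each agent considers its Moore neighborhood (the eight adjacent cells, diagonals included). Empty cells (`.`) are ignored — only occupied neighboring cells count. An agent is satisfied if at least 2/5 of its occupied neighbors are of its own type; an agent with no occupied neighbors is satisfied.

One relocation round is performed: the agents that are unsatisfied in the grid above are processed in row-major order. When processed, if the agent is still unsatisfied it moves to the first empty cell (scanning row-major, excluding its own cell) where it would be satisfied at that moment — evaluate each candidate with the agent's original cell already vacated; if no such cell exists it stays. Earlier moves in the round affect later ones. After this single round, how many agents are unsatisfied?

2

Initially unsatisfied (in order): (3,2), (3,3).
  (3,2): no empty cell satisfies it; stays.
  (3,3): no empty cell satisfies it; stays.
Resulting grid:
. . O
. O O
O X X
Unsatisfied now: (3,2), (3,3).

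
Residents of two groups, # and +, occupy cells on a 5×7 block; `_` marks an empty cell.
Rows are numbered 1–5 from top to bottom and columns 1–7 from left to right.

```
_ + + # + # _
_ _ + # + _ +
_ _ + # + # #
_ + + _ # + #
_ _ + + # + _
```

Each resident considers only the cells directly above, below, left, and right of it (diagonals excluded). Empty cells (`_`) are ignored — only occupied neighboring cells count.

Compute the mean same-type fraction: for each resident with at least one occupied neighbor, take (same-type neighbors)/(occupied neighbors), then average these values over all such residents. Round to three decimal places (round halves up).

Row 1: (1,2)+ 1/1 · (1,3)+ 2/3 · (1,4)# 1/3 · (1,5)+ 1/3 · (1,6)# 0/1
Row 2: (2,3)+ 2/3 · (2,4)# 2/4 · (2,5)+ 2/3 · (2,7)+ 0/1
Row 3: (3,3)+ 2/3 · (3,4)# 1/3 · (3,5)+ 1/4 · (3,6)# 1/3 · (3,7)# 2/3
Row 4: (4,2)+ 1/1 · (4,3)+ 3/3 · (4,5)# 1/3 · (4,6)+ 1/4 · (4,7)# 1/2
Row 5: (5,3)+ 2/2 · (5,4)+ 1/2 · (5,5)# 1/3 · (5,6)+ 1/2
Sum over 23 residents: 1/1 + 2/3 + 1/3 + 1/3 + 0/1 + 2/3 + 2/4 + 2/3 + 0/1 + 2/3 + 1/3 + 1/4 + 1/3 + 2/3 + 1/1 + 3/3 + 1/3 + 1/4 + 1/2 + 2/2 + 1/2 + 1/3 + 1/2 = 71/6; mean = 71/6 ÷ 23 = 71/138 = 0.514492… → 0.514.

0.514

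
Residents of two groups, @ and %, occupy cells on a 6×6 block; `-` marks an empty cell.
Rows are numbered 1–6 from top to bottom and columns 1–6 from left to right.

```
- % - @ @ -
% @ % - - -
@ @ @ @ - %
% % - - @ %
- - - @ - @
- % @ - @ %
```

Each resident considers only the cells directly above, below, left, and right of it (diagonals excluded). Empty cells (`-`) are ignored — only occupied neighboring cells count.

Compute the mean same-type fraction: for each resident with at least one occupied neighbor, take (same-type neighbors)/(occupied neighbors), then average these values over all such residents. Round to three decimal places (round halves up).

(1,2)% 0/1
(1,4)@ 1/1
(1,5)@ 1/1
(2,1)% 0/2
(2,2)@ 1/4
(2,3)% 0/2
(3,1)@ 1/3
(3,2)@ 3/4
(3,3)@ 2/3
(3,4)@ 1/1
(3,6)% 1/1
(4,1)% 1/2
(4,2)% 1/2
(4,5)@ 0/1
(4,6)% 1/3
(5,4)@ — no occupied neighbors
(5,6)@ 0/2
(6,2)% 0/1
(6,3)@ 0/1
(6,5)@ 0/1
(6,6)% 0/2
Sum over 20 residents: 0/1 + 1/1 + 1/1 + 0/2 + 1/4 + 0/2 + 1/3 + 3/4 + 2/3 + 1/1 + 1/1 + 1/2 + 1/2 + 0/1 + 1/3 + 0/2 + 0/1 + 0/1 + 0/1 + 0/2 = 22/3; mean = 22/3 ÷ 20 = 11/30 = 0.366666… → 0.367.

0.367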